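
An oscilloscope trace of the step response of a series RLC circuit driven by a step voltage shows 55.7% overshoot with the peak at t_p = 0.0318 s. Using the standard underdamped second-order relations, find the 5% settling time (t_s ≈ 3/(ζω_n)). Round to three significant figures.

t_s ≈ 0.163 s

ζ from %OS: ζ = |ln 0.557|/√(π²+ln²0.557) = 0.183.
From t_p = π/ω_d, ω_d = π/0.0318 = 98.8 rad/s, so ω_n = ω_d/√(1−ζ²) = 100 rad/s.
t_s ≈ 3/(ζω_n) = 3/(0.183·100) = 0.163 s.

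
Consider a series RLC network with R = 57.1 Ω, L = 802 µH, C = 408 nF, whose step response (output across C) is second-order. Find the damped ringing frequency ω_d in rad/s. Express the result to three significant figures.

For a series RLC circuit (capacitor voltage as output), ω_n = 1/√(LC) = 1/√(802 µH · 408 nF) = 55300 rad/s.
ζ = (R/2)·√(C/L) = (57.1/2)·√(408 nF/802 µH) = 0.644.
ω_d = 55300·√(1 − 0.644²) = 42300 rad/s.

ω_d ≈ 42300 rad/s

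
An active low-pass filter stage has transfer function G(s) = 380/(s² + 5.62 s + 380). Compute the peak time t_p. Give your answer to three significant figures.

ω_n = √380 = 19.5 rad/s; ζ = 5.62/(2·19.5) = 0.144.
ω_d = 19.5·√(1 − 0.144²) = 19.3 rad/s. Then t_p = π/ω_d = 0.163 s.

t_p ≈ 0.163 s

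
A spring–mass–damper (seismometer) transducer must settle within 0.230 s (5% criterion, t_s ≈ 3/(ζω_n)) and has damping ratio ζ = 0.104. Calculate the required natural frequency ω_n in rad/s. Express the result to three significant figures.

ω_n ≈ 125 rad/s

Rearranging t_s ≈ 3/(ζω_n) gives ω_n = 3/(ζ·t_s) = 3/(0.104 × 0.230) = 125 rad/s.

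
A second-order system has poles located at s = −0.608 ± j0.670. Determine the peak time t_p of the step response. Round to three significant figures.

t_p = π/ω_d with ω_d = 0.670 (the imaginary part), so t_p = 4.69 s.

t_p ≈ 4.69 s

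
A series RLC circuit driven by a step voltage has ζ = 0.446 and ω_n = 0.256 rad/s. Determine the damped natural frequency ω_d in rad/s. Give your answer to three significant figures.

ω_d ≈ 0.229 rad/s

ω_d = ω_n√(1−ζ²) = 0.256·√0.801 = 0.229 rad/s.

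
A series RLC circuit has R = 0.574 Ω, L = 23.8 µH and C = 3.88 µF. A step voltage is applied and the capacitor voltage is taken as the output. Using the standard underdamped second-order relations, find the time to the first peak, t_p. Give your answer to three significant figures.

t_p ≈ 0.0000304 s

For a series RLC circuit (capacitor voltage as output), ω_n = 1/√(LC) = 1/√(23.8 µH · 3.88 µF) = 104000 rad/s.
ζ = (R/2)·√(C/L) = (0.574/2)·√(3.88 µF/23.8 µH) = 0.116.
The damped frequency ω_d = ω_n√(1−ζ²) = 103000 rad/s. t_p = π/ω_d = 0.0000304 s.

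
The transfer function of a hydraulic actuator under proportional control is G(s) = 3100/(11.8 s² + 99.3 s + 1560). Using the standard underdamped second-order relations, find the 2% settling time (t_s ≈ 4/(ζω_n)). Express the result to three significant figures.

t_s ≈ 0.951 s

Dividing through by 11.8: denominator becomes s² + 8.415 s + 132.2.
So ω_n = √132.2 = 11.5 rad/s and ζ = 8.415/(2·11.5) = 0.366.
t_s ≈ 4/(ζω_n) = 0.951 s.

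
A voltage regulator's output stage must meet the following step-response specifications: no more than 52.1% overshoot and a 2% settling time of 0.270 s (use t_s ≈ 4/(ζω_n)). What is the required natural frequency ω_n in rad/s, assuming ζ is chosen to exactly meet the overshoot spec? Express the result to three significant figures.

ζ = −ln(OS)/√(π² + (ln OS)²). With OS = 0.521, ln OS = −0.6520 and ζ = 0.6520/3.209 = 0.203.
Then ω_n = 4/(ζ t_s) = 4/(0.203 × 0.270) = 72.9 rad/s.

ω_n ≈ 72.9 rad/s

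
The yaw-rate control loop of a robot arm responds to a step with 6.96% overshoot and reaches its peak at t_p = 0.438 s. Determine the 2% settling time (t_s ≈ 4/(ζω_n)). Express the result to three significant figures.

ζ from %OS: ζ = |ln 0.0696|/√(π²+ln²0.0696) = 0.647.
t_p = π/ω_d ⇒ ω_d = 7.17 rad/s; then ω_n = ω_d/√(1−ζ²) = 9.41 rad/s.
t_s ≈ 4/(ζω_n) = 4/(0.647·9.41) = 0.657 s.

t_s ≈ 0.657 s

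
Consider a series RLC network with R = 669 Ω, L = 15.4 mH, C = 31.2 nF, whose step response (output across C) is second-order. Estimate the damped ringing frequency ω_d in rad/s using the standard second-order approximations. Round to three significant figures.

ω_d ≈ 40100 rad/s

For a series RLC circuit (capacitor voltage as output), ω_n = 1/√(LC) = 1/√(15.4 mH · 31.2 nF) = 45600 rad/s.
ζ = (R/2)·√(C/L) = (669/2)·√(31.2 nF/15.4 mH) = 0.476.
ω_d = 45600·√(1 − 0.476²) = 40100 rad/s.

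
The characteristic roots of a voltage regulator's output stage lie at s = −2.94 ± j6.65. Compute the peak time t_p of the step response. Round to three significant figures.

t_p ≈ 0.472 s

t_p = π/ω_d with ω_d = 6.65 (the imaginary part), so t_p = 0.472 s.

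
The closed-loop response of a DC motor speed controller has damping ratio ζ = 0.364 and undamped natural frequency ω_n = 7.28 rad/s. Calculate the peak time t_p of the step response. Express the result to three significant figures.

The damped frequency is ω_d = ω_n√(1−ζ²) = 7.28·√(1−0.132) = 6.78 rad/s.
Peak time t_p = π/ω_d = π/6.78 = 0.463 s.

t_p ≈ 0.463 s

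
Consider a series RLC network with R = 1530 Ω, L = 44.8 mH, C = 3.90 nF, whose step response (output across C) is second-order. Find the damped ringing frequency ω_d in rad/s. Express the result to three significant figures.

For a series RLC circuit (capacitor voltage as output), ω_n = 1/√(LC) = 1/√(44.8 mH · 3.90 nF) = 75700 rad/s.
ζ = (R/2)·√(C/L) = (1530/2)·√(3.90 nF/44.8 mH) = 0.226.
The damped frequency ω_d = ω_n√(1−ζ²) = 73700 rad/s.

ω_d ≈ 73700 rad/s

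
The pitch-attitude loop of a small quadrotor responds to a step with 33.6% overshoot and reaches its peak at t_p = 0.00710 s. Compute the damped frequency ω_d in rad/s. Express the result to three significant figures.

ω_d ≈ 442 rad/s

t_p = π/ω_d, so ω_d = π/0.00710 = 442 rad/s.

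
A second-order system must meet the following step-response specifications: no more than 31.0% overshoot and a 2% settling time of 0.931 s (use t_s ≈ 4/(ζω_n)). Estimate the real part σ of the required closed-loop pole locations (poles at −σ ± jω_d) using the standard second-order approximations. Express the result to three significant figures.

σ ≈ 4.30

The settling-time spec alone fixes σ = ζω_n = 4/t_s = 4/0.931 = 4.30.
(Overshoot then fixes ζ = 0.349 and hence ω_d = σ·√(1−ζ²)/ζ = 11.5 rad/s.)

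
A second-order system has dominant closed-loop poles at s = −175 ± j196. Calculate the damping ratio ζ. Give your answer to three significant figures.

With σ = 175, ω_d = 196: ω_n = √(σ²+ω_d²) = 263 rad/s, ζ = σ/ω_n = 0.666.

ζ ≈ 0.666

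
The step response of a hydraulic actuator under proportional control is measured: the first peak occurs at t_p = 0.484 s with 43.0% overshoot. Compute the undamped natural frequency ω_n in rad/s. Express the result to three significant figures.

ζ from %OS: ζ = |ln 0.430|/√(π²+ln²0.430) = 0.259.
From t_p = π/ω_d, ω_d = π/0.484 = 6.49 rad/s, so ω_n = ω_d/√(1−ζ²) = 6.72 rad/s.

ω_n ≈ 6.72 rad/s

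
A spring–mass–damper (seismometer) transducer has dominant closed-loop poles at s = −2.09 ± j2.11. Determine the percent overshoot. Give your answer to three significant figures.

%OS ≈ 4.45%

With σ = 2.09, ω_d = 2.11: ω_n = √(σ²+ω_d²) = 2.97 rad/s, ζ = σ/ω_n = 0.704.
%OS = 100 e^{−πζ/√(1−ζ²)} with ζ = 0.704 gives 4.45%.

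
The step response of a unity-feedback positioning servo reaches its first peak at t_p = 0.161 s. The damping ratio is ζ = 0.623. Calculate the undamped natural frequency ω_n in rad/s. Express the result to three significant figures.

ω_n ≈ 24.9 rad/s

Peak time t_p = π/ω_d, so ω_d = π/t_p = π/0.161 = 19.5 rad/s.
ω_n = ω_d/√(1−ζ²) = 19.5/√0.612 = 24.9 rad/s.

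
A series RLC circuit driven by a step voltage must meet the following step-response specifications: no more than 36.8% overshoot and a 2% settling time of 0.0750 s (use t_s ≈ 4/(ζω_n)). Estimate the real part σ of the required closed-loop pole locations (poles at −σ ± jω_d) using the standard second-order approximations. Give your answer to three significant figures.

The settling-time spec alone fixes σ = ζω_n = 4/t_s = 4/0.0750 = 53.3.
(Overshoot then fixes ζ = 0.303 and hence ω_d = σ·√(1−ζ²)/ζ = 168 rad/s.)

σ ≈ 53.3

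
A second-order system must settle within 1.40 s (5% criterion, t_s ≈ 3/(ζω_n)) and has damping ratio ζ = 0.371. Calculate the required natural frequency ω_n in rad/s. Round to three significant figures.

ω_n ≈ 5.78 rad/s

Rearranging t_s ≈ 3/(ζω_n) gives ω_n = 3/(ζ·t_s) = 3/(0.371 × 1.40) = 5.78 rad/s.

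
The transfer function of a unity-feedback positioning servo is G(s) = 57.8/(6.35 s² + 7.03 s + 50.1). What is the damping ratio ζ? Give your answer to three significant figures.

Dividing through by 6.35: denominator becomes s² + 1.107 s + 7.890.
So ω_n = √7.890 = 2.81 rad/s and ζ = 1.107/(2·2.81) = 0.197.

ζ ≈ 0.197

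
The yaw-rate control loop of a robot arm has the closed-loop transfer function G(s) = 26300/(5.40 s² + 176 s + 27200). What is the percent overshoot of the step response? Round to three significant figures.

Dividing through by 5.40: denominator becomes s² + 32.59 s + 5037.
So ω_n = √5037 = 71.0 rad/s and ζ = 32.59/(2·71.0) = 0.230.
%OS = 100·exp(−πζ/√(1−ζ²)) = 47.7%.

%OS ≈ 47.7%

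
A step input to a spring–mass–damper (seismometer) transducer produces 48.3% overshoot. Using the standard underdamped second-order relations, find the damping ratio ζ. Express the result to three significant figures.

ζ ≈ 0.226

Inverting the overshoot relation: ζ = |ln 0.483|/√(π² + ln²0.483) = 0.226.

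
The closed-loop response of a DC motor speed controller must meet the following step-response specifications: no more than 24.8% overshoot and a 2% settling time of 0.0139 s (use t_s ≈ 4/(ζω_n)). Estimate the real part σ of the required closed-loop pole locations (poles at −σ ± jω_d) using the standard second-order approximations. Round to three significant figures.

The settling-time spec alone fixes σ = ζω_n = 4/t_s = 4/0.0139 = 288.
(Overshoot then fixes ζ = 0.406 and hence ω_d = σ·√(1−ζ²)/ζ = 648 rad/s.)

σ ≈ 288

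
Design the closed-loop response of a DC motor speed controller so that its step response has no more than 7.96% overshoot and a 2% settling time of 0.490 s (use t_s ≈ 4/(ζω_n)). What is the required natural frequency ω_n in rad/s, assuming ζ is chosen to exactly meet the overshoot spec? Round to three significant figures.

ω_n ≈ 13.0 rad/s

Inverting the overshoot relation: ζ = |ln 0.0796|/√(π² + ln²0.0796) = 0.627.
Then ω_n = 4/(ζ t_s) = 4/(0.627 × 0.490) = 13.0 rad/s.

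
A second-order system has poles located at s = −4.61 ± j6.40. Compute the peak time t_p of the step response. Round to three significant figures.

t_p ≈ 0.491 s

t_p = π/ω_d with ω_d = 6.40 (the imaginary part), so t_p = 0.491 s.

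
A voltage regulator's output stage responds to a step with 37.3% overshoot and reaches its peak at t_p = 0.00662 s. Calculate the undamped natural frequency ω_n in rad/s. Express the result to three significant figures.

ω_n ≈ 497 rad/s

The overshoot fixes ζ = −ln(OS)/√(π²+ln²(OS)) = 0.300.
From t_p = π/ω_d, ω_d = π/0.00662 = 475 rad/s, so ω_n = ω_d/√(1−ζ²) = 497 rad/s.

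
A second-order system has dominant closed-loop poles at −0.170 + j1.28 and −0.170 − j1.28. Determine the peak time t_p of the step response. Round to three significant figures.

t_p ≈ 2.45 s

t_p = π/ω_d with ω_d = 1.28 (the imaginary part), so t_p = 2.45 s.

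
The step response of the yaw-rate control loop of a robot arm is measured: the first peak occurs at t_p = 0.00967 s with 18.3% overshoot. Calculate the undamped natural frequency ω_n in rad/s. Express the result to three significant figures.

ω_n ≈ 369 rad/s

The overshoot fixes ζ = −ln(OS)/√(π²+ln²(OS)) = 0.476.
From t_p = π/ω_d, ω_d = π/0.00967 = 325 rad/s, so ω_n = ω_d/√(1−ζ²) = 369 rad/s.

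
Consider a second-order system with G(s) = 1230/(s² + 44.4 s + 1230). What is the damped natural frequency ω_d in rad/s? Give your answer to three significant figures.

Matching coefficients with s² + 2ζω_n s + ω_n² gives ω_n² = 1230 ⇒ ω_n = 35.1 rad/s, and ζ = 44.4/(2ω_n) = 0.633.
The damped frequency ω_d = ω_n√(1−ζ²) = 27.2 rad/s.

ω_d ≈ 27.2 rad/s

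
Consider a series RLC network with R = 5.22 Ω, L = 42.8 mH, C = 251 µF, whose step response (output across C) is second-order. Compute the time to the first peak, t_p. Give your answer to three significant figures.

For a series RLC circuit (capacitor voltage as output), ω_n = 1/√(LC) = 1/√(42.8 mH · 251 µF) = 305 rad/s.
ζ = (R/2)·√(C/L) = (5.22/2)·√(251 µF/42.8 mH) = 0.200.
ω_d = 305·√(1 − 0.200²) = 299 rad/s. t_p = π/ω_d = 0.0105 s.

t_p ≈ 0.0105 s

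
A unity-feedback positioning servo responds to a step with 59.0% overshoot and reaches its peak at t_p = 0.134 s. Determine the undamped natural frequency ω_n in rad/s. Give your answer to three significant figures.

ω_n ≈ 23.8 rad/s

The overshoot fixes ζ = −ln(OS)/√(π²+ln²(OS)) = 0.166.
t_p = π/ω_d ⇒ ω_d = 23.4 rad/s; then ω_n = ω_d/√(1−ζ²) = 23.8 rad/s.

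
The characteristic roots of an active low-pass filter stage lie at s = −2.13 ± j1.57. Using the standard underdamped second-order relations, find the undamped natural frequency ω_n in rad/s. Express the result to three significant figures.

With σ = 2.13, ω_d = 1.57: ω_n = √(σ²+ω_d²) = 2.65 rad/s, ζ = σ/ω_n = 0.805.

ω_n ≈ 2.65 rad/s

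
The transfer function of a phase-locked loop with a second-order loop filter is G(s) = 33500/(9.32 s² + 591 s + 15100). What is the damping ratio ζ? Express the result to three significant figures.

Dividing through by 9.32: denominator becomes s² + 63.41 s + 1620.
So ω_n = √1620 = 40.3 rad/s and ζ = 63.41/(2·40.3) = 0.788.

ζ ≈ 0.788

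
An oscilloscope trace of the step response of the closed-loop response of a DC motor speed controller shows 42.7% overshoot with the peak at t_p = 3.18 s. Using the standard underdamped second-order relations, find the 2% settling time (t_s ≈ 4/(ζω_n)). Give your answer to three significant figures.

ζ from %OS: ζ = |ln 0.427|/√(π²+ln²0.427) = 0.261.
From t_p = π/ω_d, ω_d = π/3.18 = 0.988 rad/s, so ω_n = ω_d/√(1−ζ²) = 1.02 rad/s.
t_s ≈ 4/(ζω_n) = 4/(0.261·1.02) = 14.9 s.

t_s ≈ 14.9 s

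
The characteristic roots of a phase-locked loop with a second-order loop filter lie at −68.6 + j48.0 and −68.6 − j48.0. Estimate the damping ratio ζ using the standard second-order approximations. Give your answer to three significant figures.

ζ ≈ 0.819

With σ = 68.6, ω_d = 48.0: ω_n = √(σ²+ω_d²) = 83.7 rad/s, ζ = σ/ω_n = 0.819.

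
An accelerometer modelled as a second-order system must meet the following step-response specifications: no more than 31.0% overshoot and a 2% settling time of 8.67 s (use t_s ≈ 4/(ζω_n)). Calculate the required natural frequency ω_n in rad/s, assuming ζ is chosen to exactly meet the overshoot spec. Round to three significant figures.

ω_n ≈ 1.32 rad/s

From %OS = 100·exp(−πζ/√(1−ζ²)), invert to get ζ = −ln(OS)/√(π² + ln²(OS)) with OS = 0.310.
−ln 0.310 = 1.171, so ζ = 1.171/√(π² + 1.372) = 0.349.
From t_s ≈ 4/(ζω_n): ω_n = 4/(ζ·t_s) = 4/(0.349·8.67) = 1.32 rad/s.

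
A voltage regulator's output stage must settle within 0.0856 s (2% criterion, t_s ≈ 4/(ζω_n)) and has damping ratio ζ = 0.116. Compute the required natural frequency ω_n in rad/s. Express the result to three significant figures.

Rearranging t_s ≈ 4/(ζω_n) gives ω_n = 4/(ζ·t_s) = 4/(0.116 × 0.0856) = 403 rad/s.

ω_n ≈ 403 rad/s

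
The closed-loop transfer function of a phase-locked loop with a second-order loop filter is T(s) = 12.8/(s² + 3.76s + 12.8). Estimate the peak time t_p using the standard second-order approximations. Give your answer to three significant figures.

Comparing the denominator to s² + 2ζω_n s + ω_n²: ω_n = √12.8 = 3.58 rad/s, and 2ζω_n = 3.76 so ζ = 3.76/(2·3.58) = 0.525.
The damped frequency ω_d = ω_n√(1−ζ²) = 3.04 rad/s. Then t_p = π/ω_d = 1.03 s.

t_p ≈ 1.03 s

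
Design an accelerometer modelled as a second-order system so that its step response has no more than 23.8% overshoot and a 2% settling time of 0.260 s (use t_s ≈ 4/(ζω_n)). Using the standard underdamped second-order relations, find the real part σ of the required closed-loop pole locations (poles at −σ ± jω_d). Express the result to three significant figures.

σ ≈ 15.4

The settling-time spec alone fixes σ = ζω_n = 4/t_s = 4/0.260 = 15.4.
(Overshoot then fixes ζ = 0.416 and hence ω_d = σ·√(1−ζ²)/ζ = 33.7 rad/s.)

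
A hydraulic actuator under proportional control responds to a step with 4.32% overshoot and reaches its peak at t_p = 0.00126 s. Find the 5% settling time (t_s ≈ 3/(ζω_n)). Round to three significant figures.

t_s ≈ 0.00120 s

From the overshoot, ζ = −ln(OS)/√(π²+ln²(OS)) = 0.707.
From t_p = π/ω_d, ω_d = π/0.00126 = 2490 rad/s, so ω_n = ω_d/√(1−ζ²) = 3530 rad/s.
t_s ≈ 3/(ζω_n) = 3/(0.707·3530) = 0.00120 s.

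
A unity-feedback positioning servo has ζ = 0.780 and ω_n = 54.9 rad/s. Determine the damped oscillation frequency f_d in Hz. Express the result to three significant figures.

f_d ≈ 5.47 Hz

ω_d = ω_n√(1−ζ²) = 54.9·√0.392 = 34.4 rad/s.
f_d = ω_d/(2π) = 5.47 Hz.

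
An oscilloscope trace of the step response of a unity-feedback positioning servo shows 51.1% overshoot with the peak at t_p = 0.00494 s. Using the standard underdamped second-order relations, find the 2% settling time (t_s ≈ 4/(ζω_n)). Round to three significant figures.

t_s ≈ 0.0294 s

The overshoot fixes ζ = −ln(OS)/√(π²+ln²(OS)) = 0.209.
t_p = π/ω_d ⇒ ω_d = 636 rad/s; then ω_n = ω_d/√(1−ζ²) = 650 rad/s.
t_s ≈ 4/(ζω_n) = 4/(0.209·650) = 0.0294 s.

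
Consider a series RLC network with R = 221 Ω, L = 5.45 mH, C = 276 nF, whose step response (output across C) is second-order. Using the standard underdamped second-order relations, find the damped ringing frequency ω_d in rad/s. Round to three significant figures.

For a series RLC circuit (capacitor voltage as output), ω_n = 1/√(LC) = 1/√(5.45 mH · 276 nF) = 25800 rad/s.
ζ = (R/2)·√(C/L) = (221/2)·√(276 nF/5.45 mH) = 0.786.
ω_d = 25800·√(1 − 0.786²) = 15900 rad/s.

ω_d ≈ 15900 rad/s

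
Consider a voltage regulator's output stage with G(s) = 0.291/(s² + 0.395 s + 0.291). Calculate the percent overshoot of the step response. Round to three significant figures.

%OS ≈ 29.1%

ω_n = √0.291 = 0.539 rad/s; ζ = 0.395/(2·0.539) = 0.366.
%OS = 100 e^{−πζ/√(1−ζ²)} with ζ = 0.366 gives 29.1%.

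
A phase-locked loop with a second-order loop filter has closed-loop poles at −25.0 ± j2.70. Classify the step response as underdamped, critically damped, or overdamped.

underdamped

Since the poles form a complex-conjugate pair with nonzero imaginary part, the response is underdamped.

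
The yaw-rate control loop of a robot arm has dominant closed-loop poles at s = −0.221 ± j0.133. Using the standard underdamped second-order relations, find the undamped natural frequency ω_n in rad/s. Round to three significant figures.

ω_n ≈ 0.258 rad/s

The poles are at −σ ± jω_d with σ = 0.221 and ω_d = 0.133, so ω_n = √(σ²+ω_d²) = 0.258 rad/s and ζ = σ/ω_n = 0.857.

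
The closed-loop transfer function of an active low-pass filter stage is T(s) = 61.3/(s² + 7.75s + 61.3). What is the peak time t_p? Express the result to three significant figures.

t_p ≈ 0.462 s

Comparing the denominator to s² + 2ζω_n s + ω_n²: ω_n = √61.3 = 7.83 rad/s, and 2ζω_n = 7.75 so ζ = 7.75/(2·7.83) = 0.495.
ω_d = 7.83·√(1 − 0.495²) = 6.80 rad/s. Then t_p = π/ω_d = 0.462 s.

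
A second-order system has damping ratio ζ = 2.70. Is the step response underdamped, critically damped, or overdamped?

Since ζ = 2.70 > 1, the system is overdamped.

overdamped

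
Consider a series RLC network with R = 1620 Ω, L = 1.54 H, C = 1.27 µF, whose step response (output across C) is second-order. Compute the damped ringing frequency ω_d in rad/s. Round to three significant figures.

ω_d ≈ 484 rad/s

For a series RLC circuit (capacitor voltage as output), ω_n = 1/√(LC) = 1/√(1.54 H · 1.27 µF) = 715 rad/s.
ζ = (R/2)·√(C/L) = (1620/2)·√(1.27 µF/1.54 H) = 0.736.
ω_d = ω_n√(1−ζ²) = 484 rad/s.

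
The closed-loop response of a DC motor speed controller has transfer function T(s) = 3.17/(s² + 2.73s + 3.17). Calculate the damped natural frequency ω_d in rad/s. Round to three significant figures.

ω_d ≈ 1.14 rad/s

Comparing the denominator to s² + 2ζω_n s + ω_n²: ω_n = √3.17 = 1.78 rad/s, and 2ζω_n = 2.73 so ζ = 2.73/(2·1.78) = 0.767.
ω_d = ω_n√(1−ζ²) = 1.14 rad/s.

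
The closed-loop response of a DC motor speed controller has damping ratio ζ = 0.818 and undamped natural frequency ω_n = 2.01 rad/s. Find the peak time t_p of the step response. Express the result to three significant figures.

The damped frequency is ω_d = ω_n√(1−ζ²) = 2.01·√(1−0.669) = 1.16 rad/s.
Peak time t_p = π/ω_d = π/1.16 = 2.72 s.

t_p ≈ 2.72 s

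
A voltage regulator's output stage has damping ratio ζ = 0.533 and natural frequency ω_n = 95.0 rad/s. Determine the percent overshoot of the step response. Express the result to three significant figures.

%OS ≈ 13.8%

For an underdamped second-order system, %OS = 100·exp(−πζ/√(1−ζ²)).
πζ/√(1−ζ²) = π·0.533/√(1−0.284) = 1.979, so %OS = 100·e^(−1.979) = 13.8%.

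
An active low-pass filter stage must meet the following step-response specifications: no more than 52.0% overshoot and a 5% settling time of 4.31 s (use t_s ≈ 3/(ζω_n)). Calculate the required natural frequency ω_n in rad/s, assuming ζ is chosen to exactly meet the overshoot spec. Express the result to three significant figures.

ω_n ≈ 3.42 rad/s

From %OS = 100·exp(−πζ/√(1−ζ²)), invert to get ζ = −ln(OS)/√(π² + ln²(OS)) with OS = 0.520.
−ln 0.520 = 0.6539, so ζ = 0.6539/√(π² + 0.4276) = 0.204.
From t_s ≈ 3/(ζω_n): ω_n = 3/(ζ·t_s) = 3/(0.204·4.31) = 3.42 rad/s.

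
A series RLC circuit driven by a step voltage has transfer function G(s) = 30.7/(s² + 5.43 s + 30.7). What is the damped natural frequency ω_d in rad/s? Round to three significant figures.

ω_d ≈ 4.83 rad/s

Matching coefficients with s² + 2ζω_n s + ω_n² gives ω_n² = 30.7 ⇒ ω_n = 5.54 rad/s, and ζ = 5.43/(2ω_n) = 0.490.
ω_d = 5.54·√(1 − 0.490²) = 4.83 rad/s.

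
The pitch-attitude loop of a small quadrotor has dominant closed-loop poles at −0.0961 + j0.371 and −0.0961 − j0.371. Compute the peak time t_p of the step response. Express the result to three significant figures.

t_p ≈ 8.47 s

t_p = π/ω_d with ω_d = 0.371 (the imaginary part), so t_p = 8.47 s.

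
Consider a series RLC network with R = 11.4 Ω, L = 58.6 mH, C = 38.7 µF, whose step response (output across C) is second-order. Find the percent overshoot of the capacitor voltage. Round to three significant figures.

For a series RLC circuit (capacitor voltage as output), ω_n = 1/√(LC) = 1/√(58.6 mH · 38.7 µF) = 664 rad/s.
ζ = (R/2)·√(C/L) = (11.4/2)·√(38.7 µF/58.6 mH) = 0.146.
%OS = 100·exp(−πζ/√(1−ζ²)) = 62.8%.

%OS ≈ 62.8%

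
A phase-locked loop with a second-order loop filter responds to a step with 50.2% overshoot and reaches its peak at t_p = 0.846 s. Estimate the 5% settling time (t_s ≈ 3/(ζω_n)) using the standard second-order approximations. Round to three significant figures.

ζ from %OS: ζ = |ln 0.502|/√(π²+ln²0.502) = 0.214.
t_p = π/ω_d ⇒ ω_d = 3.71 rad/s; then ω_n = ω_d/√(1−ζ²) = 3.80 rad/s.
t_s ≈ 3/(ζω_n) = 3/(0.214·3.80) = 3.68 s.

t_s ≈ 3.68 s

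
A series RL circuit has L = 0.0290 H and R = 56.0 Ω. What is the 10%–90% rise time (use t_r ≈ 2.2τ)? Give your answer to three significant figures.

t_r ≈ 0.00114 s

τ = L/R = 0.0290/56.0 = 0.000518 s.
t_r ≈ 2.2τ = 0.00114 s.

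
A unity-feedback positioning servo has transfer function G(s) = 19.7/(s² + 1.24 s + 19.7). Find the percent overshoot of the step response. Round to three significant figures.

Comparing the denominator to s² + 2ζω_n s + ω_n²: ω_n = √19.7 = 4.44 rad/s, and 2ζω_n = 1.24 so ζ = 1.24/(2·4.44) = 0.140.
Overshoot: exp(−π·0.140/√(1−0.140²)) = 0.642, i.e. 64.2%.

%OS ≈ 64.2%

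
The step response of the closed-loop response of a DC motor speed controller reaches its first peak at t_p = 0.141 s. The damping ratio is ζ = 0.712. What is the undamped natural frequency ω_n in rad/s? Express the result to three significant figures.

Peak time t_p = π/ω_d, so ω_d = π/t_p = π/0.141 = 22.3 rad/s.
ω_n = ω_d/√(1−ζ²) = 22.3/√0.493 = 31.7 rad/s.

ω_n ≈ 31.7 rad/s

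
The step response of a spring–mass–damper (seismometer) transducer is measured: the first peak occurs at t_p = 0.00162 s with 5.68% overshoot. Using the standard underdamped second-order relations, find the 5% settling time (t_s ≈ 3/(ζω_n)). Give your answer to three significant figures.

t_s ≈ 0.00169 s

ζ from %OS: ζ = |ln 0.0568|/√(π²+ln²0.0568) = 0.674.
t_p = π/ω_d ⇒ ω_d = 1940 rad/s; then ω_n = ω_d/√(1−ζ²) = 2630 rad/s.
t_s ≈ 3/(ζω_n) = 3/(0.674·2630) = 0.00169 s.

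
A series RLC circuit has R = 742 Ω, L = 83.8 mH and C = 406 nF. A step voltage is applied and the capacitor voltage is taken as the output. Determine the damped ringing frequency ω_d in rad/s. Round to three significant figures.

ω_d ≈ 3130 rad/s

For a series RLC circuit (capacitor voltage as output), ω_n = 1/√(LC) = 1/√(83.8 mH · 406 nF) = 5420 rad/s.
ζ = (R/2)·√(C/L) = (742/2)·√(406 nF/83.8 mH) = 0.817.
ω_d = 5420·√(1 − 0.817²) = 3130 rad/s.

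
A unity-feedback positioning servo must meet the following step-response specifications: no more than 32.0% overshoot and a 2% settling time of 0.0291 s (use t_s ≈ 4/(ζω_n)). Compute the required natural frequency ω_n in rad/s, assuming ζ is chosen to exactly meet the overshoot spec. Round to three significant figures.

ω_n ≈ 403 rad/s

From %OS = 100·exp(−πζ/√(1−ζ²)), invert to get ζ = −ln(OS)/√(π² + ln²(OS)) with OS = 0.320.
−ln 0.320 = 1.139, so ζ = 1.139/√(π² + 1.298) = 0.341.
From t_s ≈ 4/(ζω_n): ω_n = 4/(ζ·t_s) = 4/(0.341·0.0291) = 403 rad/s.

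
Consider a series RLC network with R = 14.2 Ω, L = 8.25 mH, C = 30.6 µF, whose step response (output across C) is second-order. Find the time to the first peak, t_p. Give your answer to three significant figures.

For a series RLC circuit (capacitor voltage as output), ω_n = 1/√(LC) = 1/√(8.25 mH · 30.6 µF) = 1990 rad/s.
ζ = (R/2)·√(C/L) = (14.2/2)·√(30.6 µF/8.25 mH) = 0.432.
ω_d = 1990·√(1 − 0.432²) = 1790 rad/s. t_p = π/ω_d = 0.00175 s.

t_p ≈ 0.00175 s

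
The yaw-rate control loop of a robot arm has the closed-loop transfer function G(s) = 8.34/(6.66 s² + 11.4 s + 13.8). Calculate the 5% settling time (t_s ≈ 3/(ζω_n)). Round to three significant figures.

Dividing through by 6.66: denominator becomes s² + 1.712 s + 2.072.
So ω_n = √2.072 = 1.44 rad/s and ζ = 1.712/(2·1.44) = 0.595.
t_s ≈ 3/(ζω_n) = 3.51 s.

t_s ≈ 3.51 s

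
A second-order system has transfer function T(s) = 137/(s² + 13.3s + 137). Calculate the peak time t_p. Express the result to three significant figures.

t_p ≈ 0.326 s

Matching coefficients with s² + 2ζω_n s + ω_n² gives ω_n² = 137 ⇒ ω_n = 11.7 rad/s, and ζ = 13.3/(2ω_n) = 0.568.
ω_d = ω_n√(1−ζ²) = 9.63 rad/s. Then t_p = π/ω_d = 0.326 s.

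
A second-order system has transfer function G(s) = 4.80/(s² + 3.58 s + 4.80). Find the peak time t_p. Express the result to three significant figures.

Comparing the denominator to s² + 2ζω_n s + ω_n²: ω_n = √4.80 = 2.19 rad/s, and 2ζω_n = 3.58 so ζ = 3.58/(2·2.19) = 0.817.
ω_d = 2.19·√(1 − 0.817²) = 1.26 rad/s. Then t_p = π/ω_d = 2.49 s.

t_p ≈ 2.49 s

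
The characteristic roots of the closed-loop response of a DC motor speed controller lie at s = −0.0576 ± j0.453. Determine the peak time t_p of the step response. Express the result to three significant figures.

t_p = π/ω_d with ω_d = 0.453 (the imaginary part), so t_p = 6.94 s.

t_p ≈ 6.94 s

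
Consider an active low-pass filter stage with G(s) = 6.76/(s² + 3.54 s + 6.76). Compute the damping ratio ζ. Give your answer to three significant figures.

ζ ≈ 0.681

Matching coefficients with s² + 2ζω_n s + ω_n² gives ω_n² = 6.76 ⇒ ω_n = 2.60 rad/s, and ζ = 3.54/(2ω_n) = 0.681.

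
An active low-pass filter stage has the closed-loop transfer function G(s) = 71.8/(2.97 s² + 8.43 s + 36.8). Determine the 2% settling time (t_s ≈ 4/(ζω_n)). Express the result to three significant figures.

t_s ≈ 2.82 s

Dividing through by 2.97: denominator becomes s² + 2.838 s + 12.39.
So ω_n = √12.39 = 3.52 rad/s and ζ = 2.838/(2·3.52) = 0.403.
t_s ≈ 4/(ζω_n) = 2.82 s.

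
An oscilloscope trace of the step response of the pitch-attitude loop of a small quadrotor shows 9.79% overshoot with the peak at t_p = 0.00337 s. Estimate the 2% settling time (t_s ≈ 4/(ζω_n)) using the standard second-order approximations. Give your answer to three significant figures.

From the overshoot, ζ = −ln(OS)/√(π²+ln²(OS)) = 0.595.
t_p = π/ω_d ⇒ ω_d = 932 rad/s; then ω_n = ω_d/√(1−ζ²) = 1160 rad/s.
t_s ≈ 4/(ζω_n) = 4/(0.595·1160) = 0.00580 s.

t_s ≈ 0.00580 s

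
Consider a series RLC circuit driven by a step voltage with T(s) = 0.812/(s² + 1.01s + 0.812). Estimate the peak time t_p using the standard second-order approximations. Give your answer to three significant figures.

ω_n = √0.812 = 0.901 rad/s; ζ = 1.01/(2·0.901) = 0.560.
ω_d = 0.901·√(1 − 0.560²) = 0.746 rad/s. Then t_p = π/ω_d = 4.21 s.

t_p ≈ 4.21 s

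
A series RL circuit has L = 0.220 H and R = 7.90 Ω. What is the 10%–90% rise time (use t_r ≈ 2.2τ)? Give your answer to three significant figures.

τ = L/R = 0.220/7.90 = 0.0278 s.
t_r ≈ 2.2τ = 0.0613 s.

t_r ≈ 0.0613 s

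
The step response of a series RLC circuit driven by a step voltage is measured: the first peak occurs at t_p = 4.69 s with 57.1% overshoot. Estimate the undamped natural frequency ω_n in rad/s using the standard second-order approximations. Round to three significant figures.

ω_n ≈ 0.680 rad/s

The overshoot fixes ζ = −ln(OS)/√(π²+ln²(OS)) = 0.176.
t_p = π/ω_d ⇒ ω_d = 0.670 rad/s; then ω_n = ω_d/√(1−ζ²) = 0.680 rad/s.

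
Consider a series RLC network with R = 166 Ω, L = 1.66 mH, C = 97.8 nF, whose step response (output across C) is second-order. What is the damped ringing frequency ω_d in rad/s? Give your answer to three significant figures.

For a series RLC circuit (capacitor voltage as output), ω_n = 1/√(LC) = 1/√(1.66 mH · 97.8 nF) = 78500 rad/s.
ζ = (R/2)·√(C/L) = (166/2)·√(97.8 nF/1.66 mH) = 0.637.
The damped frequency ω_d = ω_n√(1−ζ²) = 60500 rad/s.

ω_d ≈ 60500 rad/s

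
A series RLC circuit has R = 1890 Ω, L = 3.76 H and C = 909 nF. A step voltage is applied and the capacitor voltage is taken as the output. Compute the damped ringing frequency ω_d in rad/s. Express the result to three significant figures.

ω_d ≈ 479 rad/s

For a series RLC circuit (capacitor voltage as output), ω_n = 1/√(LC) = 1/√(3.76 H · 909 nF) = 541 rad/s.
ζ = (R/2)·√(C/L) = (1890/2)·√(909 nF/3.76 H) = 0.465.
ω_d = 541·√(1 − 0.465²) = 479 rad/s.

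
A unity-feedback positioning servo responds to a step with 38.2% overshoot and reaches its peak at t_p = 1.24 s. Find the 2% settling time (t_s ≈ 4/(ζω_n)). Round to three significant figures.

The overshoot fixes ζ = −ln(OS)/√(π²+ln²(OS)) = 0.293.
From t_p = π/ω_d, ω_d = π/1.24 = 2.53 rad/s, so ω_n = ω_d/√(1−ζ²) = 2.65 rad/s.
t_s ≈ 4/(ζω_n) = 4/(0.293·2.65) = 5.15 s.

t_s ≈ 5.15 s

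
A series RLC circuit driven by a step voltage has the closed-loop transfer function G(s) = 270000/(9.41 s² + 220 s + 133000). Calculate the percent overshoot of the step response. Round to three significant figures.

Dividing through by 9.41: denominator becomes s² + 23.38 s + 14130.
So ω_n = √14130 = 119 rad/s and ζ = 23.38/(2·119) = 0.0983.
%OS = 100 e^{−πζ/√(1−ζ²)} with ζ = 0.0983 gives 73.3%.

%OS ≈ 73.3%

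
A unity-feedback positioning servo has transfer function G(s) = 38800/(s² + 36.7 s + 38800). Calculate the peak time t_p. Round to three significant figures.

t_p ≈ 0.0160 s

ω_n = √38800 = 197 rad/s; ζ = 36.7/(2·197) = 0.0932.
The damped frequency ω_d = ω_n√(1−ζ²) = 196 rad/s. Then t_p = π/ω_d = 0.0160 s.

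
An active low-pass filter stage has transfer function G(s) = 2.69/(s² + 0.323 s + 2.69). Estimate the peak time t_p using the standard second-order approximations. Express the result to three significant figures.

Matching coefficients with s² + 2ζω_n s + ω_n² gives ω_n² = 2.69 ⇒ ω_n = 1.64 rad/s, and ζ = 0.323/(2ω_n) = 0.0985.
The damped frequency ω_d = ω_n√(1−ζ²) = 1.63 rad/s. Then t_p = π/ω_d = 1.92 s.

t_p ≈ 1.92 s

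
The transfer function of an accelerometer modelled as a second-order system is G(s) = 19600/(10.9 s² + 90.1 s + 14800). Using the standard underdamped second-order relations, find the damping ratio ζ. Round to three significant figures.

ζ ≈ 0.112

Dividing through by 10.9: denominator becomes s² + 8.266 s + 1358.
So ω_n = √1358 = 36.8 rad/s and ζ = 8.266/(2·36.8) = 0.112.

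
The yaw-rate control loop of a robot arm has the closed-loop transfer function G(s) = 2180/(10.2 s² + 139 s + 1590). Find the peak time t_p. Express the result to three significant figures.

Dividing through by 10.2: denominator becomes s² + 13.63 s + 155.9.
So ω_n = √155.9 = 12.5 rad/s and ζ = 13.63/(2·12.5) = 0.546.
ω_d = 12.5·√(1 − 0.546²) = 10.5 rad/s. t_p = π/ω_d = 0.300 s.

t_p ≈ 0.300 s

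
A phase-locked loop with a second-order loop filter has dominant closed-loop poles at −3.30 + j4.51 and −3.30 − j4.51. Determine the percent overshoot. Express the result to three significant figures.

%OS ≈ 10.0%

|pole| = ω_n = √(3.30² + 4.51²) = 5.59 rad/s; ζ = cos θ = σ/ω_n = 0.591.
%OS = 100 e^{−πζ/√(1−ζ²)} with ζ = 0.591 gives 10.0%.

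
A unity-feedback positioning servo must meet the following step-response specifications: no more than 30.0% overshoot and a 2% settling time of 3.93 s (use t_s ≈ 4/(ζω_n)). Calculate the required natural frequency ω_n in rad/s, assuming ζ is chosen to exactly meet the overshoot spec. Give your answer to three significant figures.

ω_n ≈ 2.84 rad/s

ζ = −ln(OS)/√(π² + (ln OS)²). With OS = 0.300, ln OS = −1.204 and ζ = 1.204/3.364 = 0.358.
Then ω_n = 4/(ζ t_s) = 4/(0.358 × 3.93) = 2.84 rad/s.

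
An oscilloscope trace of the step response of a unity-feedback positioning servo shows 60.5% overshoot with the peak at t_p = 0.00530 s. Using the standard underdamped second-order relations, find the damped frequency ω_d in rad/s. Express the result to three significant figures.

ω_d ≈ 593 rad/s

t_p = π/ω_d, so ω_d = π/0.00530 = 593 rad/s.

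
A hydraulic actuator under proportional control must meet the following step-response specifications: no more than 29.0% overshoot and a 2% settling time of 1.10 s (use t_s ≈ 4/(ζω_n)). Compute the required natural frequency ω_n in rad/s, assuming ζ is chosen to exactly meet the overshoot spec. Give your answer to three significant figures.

ζ = −ln(OS)/√(π² + (ln OS)²). With OS = 0.290, ln OS = −1.238 and ζ = 1.238/3.377 = 0.367.
Then ω_n = 4/(ζ t_s) = 4/(0.367 × 1.10) = 9.92 rad/s.

ω_n ≈ 9.92 rad/s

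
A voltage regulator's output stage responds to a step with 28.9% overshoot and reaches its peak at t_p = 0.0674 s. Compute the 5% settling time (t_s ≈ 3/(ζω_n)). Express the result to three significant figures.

t_s ≈ 0.163 s

From the overshoot, ζ = −ln(OS)/√(π²+ln²(OS)) = 0.367.
t_p = π/ω_d ⇒ ω_d = 46.6 rad/s; then ω_n = ω_d/√(1−ζ²) = 50.1 rad/s.
t_s ≈ 3/(ζω_n) = 3/(0.367·50.1) = 0.163 s.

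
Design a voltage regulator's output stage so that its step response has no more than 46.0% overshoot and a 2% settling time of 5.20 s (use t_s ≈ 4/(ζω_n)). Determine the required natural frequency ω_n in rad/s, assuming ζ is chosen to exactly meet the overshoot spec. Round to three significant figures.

Inverting the overshoot relation: ζ = |ln 0.460|/√(π² + ln²0.460) = 0.240.
Then ω_n = 4/(ζ t_s) = 4/(0.240 × 5.20) = 3.21 rad/s.

ω_n ≈ 3.21 rad/s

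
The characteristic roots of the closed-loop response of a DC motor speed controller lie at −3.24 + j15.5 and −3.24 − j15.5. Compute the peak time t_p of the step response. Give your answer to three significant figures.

t_p = π/ω_d with ω_d = 15.5 (the imaginary part), so t_p = 0.203 s.

t_p ≈ 0.203 s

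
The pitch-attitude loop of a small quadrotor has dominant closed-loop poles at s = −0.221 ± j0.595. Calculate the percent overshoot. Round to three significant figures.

%OS ≈ 31.1%

The poles are at −σ ± jω_d with σ = 0.221 and ω_d = 0.595, so ω_n = √(σ²+ω_d²) = 0.635 rad/s and ζ = σ/ω_n = 0.348.
%OS = 100·exp(−πζ/√(1−ζ²)) = 31.1%.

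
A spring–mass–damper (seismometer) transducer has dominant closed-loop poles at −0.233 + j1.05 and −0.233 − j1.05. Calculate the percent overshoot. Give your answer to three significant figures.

%OS ≈ 49.8%

The poles are at −σ ± jω_d with σ = 0.233 and ω_d = 1.05, so ω_n = √(σ²+ω_d²) = 1.08 rad/s and ζ = σ/ω_n = 0.217.
%OS = 100·exp(−πζ/√(1−ζ²)) = 49.8%.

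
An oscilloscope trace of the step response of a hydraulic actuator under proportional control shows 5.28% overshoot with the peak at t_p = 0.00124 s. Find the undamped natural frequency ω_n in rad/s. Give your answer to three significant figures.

ω_n ≈ 3470 rad/s

ζ from %OS: ζ = |ln 0.0528|/√(π²+ln²0.0528) = 0.683.
From t_p = π/ω_d, ω_d = π/0.00124 = 2530 rad/s, so ω_n = ω_d/√(1−ζ²) = 3470 rad/s.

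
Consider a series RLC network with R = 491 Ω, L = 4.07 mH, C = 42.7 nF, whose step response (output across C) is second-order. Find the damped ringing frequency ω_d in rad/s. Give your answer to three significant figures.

For a series RLC circuit (capacitor voltage as output), ω_n = 1/√(LC) = 1/√(4.07 mH · 42.7 nF) = 75900 rad/s.
ζ = (R/2)·√(C/L) = (491/2)·√(42.7 nF/4.07 mH) = 0.795.
ω_d = 75900·√(1 − 0.795²) = 46000 rad/s.

ω_d ≈ 46000 rad/s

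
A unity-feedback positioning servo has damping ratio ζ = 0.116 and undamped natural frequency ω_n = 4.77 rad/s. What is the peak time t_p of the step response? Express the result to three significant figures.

t_p ≈ 0.663 s

The damped frequency is ω_d = ω_n√(1−ζ²) = 4.77·√(1−0.0135) = 4.74 rad/s.
Peak time t_p = π/ω_d = π/4.74 = 0.663 s.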